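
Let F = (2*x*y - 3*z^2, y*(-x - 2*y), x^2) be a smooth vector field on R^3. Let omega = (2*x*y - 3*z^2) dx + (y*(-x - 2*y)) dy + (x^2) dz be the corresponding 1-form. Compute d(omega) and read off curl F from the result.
d(omega) = (0) dy ∧ dz + (-2*x - 6*z) dz ∧ dx + (-2*x - y) dx ∧ dy; curl F = (0, -2*x - 6*z, -2*x - y)

d omega = sum_{i<j} (∂f_j/∂x_i - ∂f_i/∂x_j) dx_i ∧ dx_j. Under the identification (dy ∧ dz, dz ∧ dx, dx ∧ dy) ↔ (e_x, e_y, e_z), the coefficients are exactly the components of curl F. Compute:
  ∂R/∂y - ∂Q/∂z = (0) - (0) = 0
  ∂P/∂z - ∂R/∂x = (-6*z) - (2*x) = -2*x - 6*z
  ∂Q/∂x - ∂P/∂y = (-y) - (2*x) = -2*x - y.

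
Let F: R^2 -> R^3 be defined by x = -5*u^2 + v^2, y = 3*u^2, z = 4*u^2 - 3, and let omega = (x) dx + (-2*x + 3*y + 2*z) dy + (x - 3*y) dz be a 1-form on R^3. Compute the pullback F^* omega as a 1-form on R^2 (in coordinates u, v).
F^* omega = (2*u*(50*u^2 - 7*v^2 - 18)) du + (2*v*(-5*u^2 + v^2)) dv

Using F^*(f dg) = (f ∘ F) d(g ∘ F), substitute each coordinate x_i by F_i(u, v) in f_i, and replace dx_i by d F_i = (∂F_i/∂u) du + (∂F_i/∂v) dv.
  For the x component: f_1(F) = -5*u^2 + v^2; d F_1 = (-10*u) du + (2*v) dv
  For the y component: f_2(F) = 27*u^2 - 2*v^2 - 6; d F_2 = (6*u) du + (0) dv
  For the z component: f_3(F) = -14*u^2 + v^2; d F_3 = (8*u) du + (0) dv
Combining and collecting du, dv coefficients:
  coeff of du: 2*u*(50*u^2 - 7*v^2 - 18)
  coeff of dv: 2*v*(-5*u^2 + v^2)
F^* omega = (2*u*(50*u^2 - 7*v^2 - 18)) du + (2*v*(-5*u^2 + v^2)) dv.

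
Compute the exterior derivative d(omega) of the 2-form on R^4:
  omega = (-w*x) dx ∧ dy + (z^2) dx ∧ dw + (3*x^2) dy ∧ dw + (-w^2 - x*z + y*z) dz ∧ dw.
d(omega) = (5*x) dx ∧ dy ∧ dw + (-3*z) dx ∧ dz ∧ dw + (z) dy ∧ dz ∧ dw

For a 2-form omega = sum_{i<j} g_{ij} dx_i ∧ dx_j, the exterior derivative is
  d(omega) = sum_{i<j} d(g_{ij}) ∧ dx_i ∧ dx_j = sum_{i<j, k} (∂g_{ij}/∂x_k) dx_k ∧ dx_i ∧ dx_j.
Expand each term, using dx_k ∧ dx_i ∧ dx_j = sgn(permutation) dx_{(a)} ∧ dx_{(b)} ∧ dx_{(c)} with (a < b < c) sorted:
  d(-w*x) includes (∂/∂w)(-w*x) dw = (-x) dw, which multiplied by dx ∧ dy gives (-x) dx ∧ dy ∧ dw
  d(z^2) includes (∂/∂z)(z^2) dz = (2*z) dz, which multiplied by dx ∧ dw gives (-2*z) dx ∧ dz ∧ dw
  d(3*x^2) includes (∂/∂x)(3*x^2) dx = (6*x) dx, which multiplied by dy ∧ dw gives (6*x) dx ∧ dy ∧ dw
  d(-w^2 - x*z + y*z) includes (∂/∂x)(-w^2 - x*z + y*z) dx = (-z) dx, which multiplied by dz ∧ dw gives (-z) dx ∧ dz ∧ dw
  d(-w^2 - x*z + y*z) includes (∂/∂y)(-w^2 - x*z + y*z) dy = (z) dy, which multiplied by dz ∧ dw gives (z) dy ∧ dz ∧ dw
Collecting like 3-forms: d(omega) = (5*x) dx ∧ dy ∧ dw + (-3*z) dx ∧ dz ∧ dw + (z) dy ∧ dz ∧ dw.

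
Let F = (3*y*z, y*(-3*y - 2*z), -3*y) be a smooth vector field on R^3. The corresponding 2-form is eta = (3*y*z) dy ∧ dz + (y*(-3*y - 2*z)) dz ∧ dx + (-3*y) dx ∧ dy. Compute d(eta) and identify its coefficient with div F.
d(eta) = (-6*y - 2*z) dx ∧ dy ∧ dz; div F = -6*y - 2*z

For a 2-form in R^3 of the form above, applying d gives a 3-form with coefficient ∂P/∂x + ∂Q/∂y + ∂R/∂z:
  ∂P/∂x = 0
  ∂Q/∂y = -6*y - 2*z
  ∂R/∂z = 0
Sum = -6*y - 2*z, which is exactly div F.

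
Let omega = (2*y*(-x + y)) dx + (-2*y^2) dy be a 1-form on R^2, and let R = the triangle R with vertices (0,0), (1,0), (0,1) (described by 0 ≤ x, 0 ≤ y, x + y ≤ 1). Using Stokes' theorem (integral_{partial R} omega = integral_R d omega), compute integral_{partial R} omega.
integral_(partial R) omega = -1/3

Stokes: integral_partial_R omega = integral_R d omega with d omega = (∂Q/∂x - ∂P/∂y) dx ∧ dy.
  ∂Q/∂x = 0
  ∂P/∂y = -2*x + 4*y
  integrand = ∂Q/∂x - ∂P/∂y = 2*x - 4*y.
Integrating over R: integral_0^1 integral_0^{1-x} (2*x - 4*y) dy dx = -1/3.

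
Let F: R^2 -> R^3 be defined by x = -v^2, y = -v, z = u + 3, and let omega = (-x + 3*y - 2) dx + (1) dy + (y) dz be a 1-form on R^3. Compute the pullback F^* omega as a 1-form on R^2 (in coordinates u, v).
F^* omega = (-v) du + (-2*v^3 + 6*v^2 + 4*v - 1) dv

Using F^*(f dg) = (f ∘ F) d(g ∘ F), substitute each coordinate x_i by F_i(u, v) in f_i, and replace dx_i by d F_i = (∂F_i/∂u) du + (∂F_i/∂v) dv.
  For the x component: f_1(F) = v^2 - 3*v - 2; d F_1 = (0) du + (-2*v) dv
  For the y component: f_2(F) = 1; d F_2 = (0) du + (-1) dv
  For the z component: f_3(F) = -v; d F_3 = (1) du + (0) dv
Combining and collecting du, dv coefficients:
  coeff of du: -v
  coeff of dv: -2*v^3 + 6*v^2 + 4*v - 1
F^* omega = (-v) du + (-2*v^3 + 6*v^2 + 4*v - 1) dv.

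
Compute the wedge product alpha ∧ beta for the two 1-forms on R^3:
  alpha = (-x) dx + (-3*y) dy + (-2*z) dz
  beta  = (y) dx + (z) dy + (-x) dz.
alpha ∧ beta = (-x*z + 3*y^2) dx ∧ dy + (x^2 + 2*y*z) dx ∧ dz + (3*x*y + 2*z^2) dy ∧ dz

Distribute the wedge, using dx_i ∧ dx_j = -dx_j ∧ dx_i and dx_i ∧ dx_i = 0. For each pair (i, j) with i < j, the coefficient of dx_i ∧ dx_j in alpha ∧ beta is (alpha_i * beta_j - alpha_j * beta_i). Collecting: alpha ∧ beta = (-x*z + 3*y^2) dx ∧ dy + (x^2 + 2*y*z) dx ∧ dz + (3*x*y + 2*z^2) dy ∧ dz.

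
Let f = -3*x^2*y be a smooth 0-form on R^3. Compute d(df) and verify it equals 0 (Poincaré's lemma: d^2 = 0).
d(df) = 0

Step 1: df = sum_i (∂f/∂x_i) dx_i = (-6*x*y) dx + (-3*x^2) dy + (0) dz.
Step 2: Apply d again. Using the 1-form formula, the coefficient of dx ∧ dy in d(df) is ∂^2 f/∂x ∂y - ∂^2 f/∂y ∂x = (-6*x) - (-6*x) = 0 (equality of mixed partials for smooth f).
Similarly for dx ∧ dz and dy ∧ dz — all coefficients vanish. So d(df) = 0.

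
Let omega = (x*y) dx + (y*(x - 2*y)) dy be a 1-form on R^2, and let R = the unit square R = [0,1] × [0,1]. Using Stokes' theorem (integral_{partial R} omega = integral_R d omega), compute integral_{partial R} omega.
integral_(partial R) omega = 0

Stokes: integral_partial_R omega = integral_R d omega with d omega = (∂Q/∂x - ∂P/∂y) dx ∧ dy.
  ∂Q/∂x = y
  ∂P/∂y = x
  integrand = ∂Q/∂x - ∂P/∂y = -x + y.
Integrating over R: integral_0^1 integral_0^1 (-x + y) dx dy = 0.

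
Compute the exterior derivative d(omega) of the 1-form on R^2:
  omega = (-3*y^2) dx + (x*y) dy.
d(omega) = (7*y) dx ∧ dy

For a 1-form omega = sum_i f_i dx_i, the exterior derivative is
  d(omega) = sum_{i < j} (∂f_j/∂x_i - ∂f_i/∂x_j) dx_i ∧ dx_j.
  coefficient of dx ∧ dy: ∂f_2/∂x - ∂f_1/∂y = ∂(x*y)/∂x - ∂(-3*y^2)/∂y = 7*y
Assembling: d(omega) = (7*y) dx ∧ dy.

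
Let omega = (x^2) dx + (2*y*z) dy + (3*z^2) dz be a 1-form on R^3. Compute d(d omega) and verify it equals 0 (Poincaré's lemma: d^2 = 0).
d(d omega) = 0

Step 1: d omega = sum_{i<j} (∂f_j/∂x_i - ∂f_i/∂x_j) dx_i ∧ dx_j:
  coeff of dx ∧ dy: 0
  coeff of dx ∧ dz: 0
  coeff of dy ∧ dz: -2*y
Step 2: Apply d again to each 2-form coefficient. The only possible 3-form in R^3 is dx ∧ dy ∧ dz, with coefficient
  ∂(coeff of dy∧dz)/∂x - ∂(coeff of dx∧dz)/∂y + ∂(coeff of dx∧dy)/∂z
  = ∂/∂x (-2*y) - ∂/∂y (0) + ∂/∂z (0).
Each of these terms simplifies to sums of mixed partials that cancel in pairs. The result is 0 (by equality of mixed partials for smooth functions — Schwarz / Clairaut).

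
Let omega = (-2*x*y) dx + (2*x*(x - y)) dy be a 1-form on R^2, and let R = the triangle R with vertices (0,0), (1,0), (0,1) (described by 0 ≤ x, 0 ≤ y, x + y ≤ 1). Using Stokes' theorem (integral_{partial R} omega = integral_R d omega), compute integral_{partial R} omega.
integral_(partial R) omega = 2/3

Stokes: integral_partial_R omega = integral_R d omega with d omega = (∂Q/∂x - ∂P/∂y) dx ∧ dy.
  ∂Q/∂x = 4*x - 2*y
  ∂P/∂y = -2*x
  integrand = ∂Q/∂x - ∂P/∂y = 6*x - 2*y.
Integrating over R: integral_0^1 integral_0^{1-x} (6*x - 2*y) dy dx = 2/3.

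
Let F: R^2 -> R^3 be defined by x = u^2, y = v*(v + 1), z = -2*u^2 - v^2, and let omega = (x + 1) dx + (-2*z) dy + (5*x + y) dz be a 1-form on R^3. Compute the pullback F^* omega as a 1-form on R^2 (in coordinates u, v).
F^* omega = (2*u*(-9*u^2 - 2*v^2 - 2*v + 1)) du + (-2*u^2*v + 4*u^2 + 2*v^3) dv

Using F^*(f dg) = (f ∘ F) d(g ∘ F), substitute each coordinate x_i by F_i(u, v) in f_i, and replace dx_i by d F_i = (∂F_i/∂u) du + (∂F_i/∂v) dv.
  For the x component: f_1(F) = u^2 + 1; d F_1 = (2*u) du + (0) dv
  For the y component: f_2(F) = 4*u^2 + 2*v^2; d F_2 = (0) du + (2*v + 1) dv
  For the z component: f_3(F) = 5*u^2 + v^2 + v; d F_3 = (-4*u) du + (-2*v) dv
Combining and collecting du, dv coefficients:
  coeff of du: 2*u*(-9*u^2 - 2*v^2 - 2*v + 1)
  coeff of dv: -2*u^2*v + 4*u^2 + 2*v^3
F^* omega = (2*u*(-9*u^2 - 2*v^2 - 2*v + 1)) du + (-2*u^2*v + 4*u^2 + 2*v^3) dv.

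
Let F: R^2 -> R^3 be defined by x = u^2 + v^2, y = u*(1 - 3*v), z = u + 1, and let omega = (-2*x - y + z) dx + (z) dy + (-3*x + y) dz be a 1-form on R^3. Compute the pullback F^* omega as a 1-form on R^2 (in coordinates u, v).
F^* omega = (-4*u^3 + 6*u^2*v - 3*u^2 - 4*u*v^2 - 6*u*v + 4*u - 3*v^2 - 3*v + 1) du + (-4*u^2*v - 3*u^2 + 6*u*v^2 - 3*u - 4*v^3 + 2*v) dv

Using F^*(f dg) = (f ∘ F) d(g ∘ F), substitute each coordinate x_i by F_i(u, v) in f_i, and replace dx_i by d F_i = (∂F_i/∂u) du + (∂F_i/∂v) dv.
  For the x component: f_1(F) = -2*u^2 + 3*u*v - 2*v^2 + 1; d F_1 = (2*u) du + (2*v) dv
  For the y component: f_2(F) = u + 1; d F_2 = (1 - 3*v) du + (-3*u) dv
  For the z component: f_3(F) = -3*u^2 - 3*u*v + u - 3*v^2; d F_3 = (1) du + (0) dv
Combining and collecting du, dv coefficients:
  coeff of du: -4*u^3 + 6*u^2*v - 3*u^2 - 4*u*v^2 - 6*u*v + 4*u - 3*v^2 - 3*v + 1
  coeff of dv: -4*u^2*v - 3*u^2 + 6*u*v^2 - 3*u - 4*v^3 + 2*v
F^* omega = (-4*u^3 + 6*u^2*v - 3*u^2 - 4*u*v^2 - 6*u*v + 4*u - 3*v^2 - 3*v + 1) du + (-4*u^2*v - 3*u^2 + 6*u*v^2 - 3*u - 4*v^3 + 2*v) dv.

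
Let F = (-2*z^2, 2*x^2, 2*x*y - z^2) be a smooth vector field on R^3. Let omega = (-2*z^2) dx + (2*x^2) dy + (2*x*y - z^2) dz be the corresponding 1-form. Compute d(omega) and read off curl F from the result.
d(omega) = (2*x) dy ∧ dz + (-2*y - 4*z) dz ∧ dx + (4*x) dx ∧ dy; curl F = (2*x, -2*y - 4*z, 4*x)

d omega = sum_{i<j} (∂f_j/∂x_i - ∂f_i/∂x_j) dx_i ∧ dx_j. Under the identification (dy ∧ dz, dz ∧ dx, dx ∧ dy) ↔ (e_x, e_y, e_z), the coefficients are exactly the components of curl F. Compute:
  ∂R/∂y - ∂Q/∂z = (2*x) - (0) = 2*x
  ∂P/∂z - ∂R/∂x = (-4*z) - (2*y) = -2*y - 4*z
  ∂Q/∂x - ∂P/∂y = (4*x) - (0) = 4*x.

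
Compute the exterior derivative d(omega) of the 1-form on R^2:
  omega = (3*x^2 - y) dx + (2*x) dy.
d(omega) = (3) dx ∧ dy

For a 1-form omega = sum_i f_i dx_i, the exterior derivative is
  d(omega) = sum_{i < j} (∂f_j/∂x_i - ∂f_i/∂x_j) dx_i ∧ dx_j.
  coefficient of dx ∧ dy: ∂f_2/∂x - ∂f_1/∂y = ∂(2*x)/∂x - ∂(3*x^2 - y)/∂y = 3
Assembling: d(omega) = (3) dx ∧ dy.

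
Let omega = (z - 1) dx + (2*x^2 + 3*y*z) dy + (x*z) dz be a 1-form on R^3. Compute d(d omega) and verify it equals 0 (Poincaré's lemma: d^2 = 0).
d(d omega) = 0

Step 1: d omega = sum_{i<j} (∂f_j/∂x_i - ∂f_i/∂x_j) dx_i ∧ dx_j:
  coeff of dx ∧ dy: 4*x
  coeff of dx ∧ dz: z - 1
  coeff of dy ∧ dz: -3*y
Step 2: Apply d again to each 2-form coefficient. The only possible 3-form in R^3 is dx ∧ dy ∧ dz, with coefficient
  ∂(coeff of dy∧dz)/∂x - ∂(coeff of dx∧dz)/∂y + ∂(coeff of dx∧dy)/∂z
  = ∂/∂x (-3*y) - ∂/∂y (z - 1) + ∂/∂z (4*x).
Each of these terms simplifies to sums of mixed partials that cancel in pairs. The result is 0 (by equality of mixed partials for smooth functions — Schwarz / Clairaut).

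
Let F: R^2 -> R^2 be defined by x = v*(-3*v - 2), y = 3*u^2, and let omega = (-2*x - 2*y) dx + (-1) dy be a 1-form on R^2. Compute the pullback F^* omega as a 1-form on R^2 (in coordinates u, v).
F^* omega = (-6*u) du + (36*u^2*v + 12*u^2 - 36*v^3 - 36*v^2 - 8*v) dv

Using F^*(f dg) = (f ∘ F) d(g ∘ F), substitute each coordinate x_i by F_i(u, v) in f_i, and replace dx_i by d F_i = (∂F_i/∂u) du + (∂F_i/∂v) dv.
  For the x component: f_1(F) = -6*u^2 + 6*v^2 + 4*v; d F_1 = (0) du + (-6*v - 2) dv
  For the y component: f_2(F) = -1; d F_2 = (6*u) du + (0) dv
Combining and collecting du, dv coefficients:
  coeff of du: -6*u
  coeff of dv: 36*u^2*v + 12*u^2 - 36*v^3 - 36*v^2 - 8*v
F^* omega = (-6*u) du + (36*u^2*v + 12*u^2 - 36*v^3 - 36*v^2 - 8*v) dv.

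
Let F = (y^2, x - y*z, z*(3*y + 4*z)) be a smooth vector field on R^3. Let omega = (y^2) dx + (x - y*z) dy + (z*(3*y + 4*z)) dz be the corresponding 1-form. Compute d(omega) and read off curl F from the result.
d(omega) = (y + 3*z) dy ∧ dz + (0) dz ∧ dx + (1 - 2*y) dx ∧ dy; curl F = (y + 3*z, 0, 1 - 2*y)

d omega = sum_{i<j} (∂f_j/∂x_i - ∂f_i/∂x_j) dx_i ∧ dx_j. Under the identification (dy ∧ dz, dz ∧ dx, dx ∧ dy) ↔ (e_x, e_y, e_z), the coefficients are exactly the components of curl F. Compute:
  ∂R/∂y - ∂Q/∂z = (3*z) - (-y) = y + 3*z
  ∂P/∂z - ∂R/∂x = (0) - (0) = 0
  ∂Q/∂x - ∂P/∂y = (1) - (2*y) = 1 - 2*y.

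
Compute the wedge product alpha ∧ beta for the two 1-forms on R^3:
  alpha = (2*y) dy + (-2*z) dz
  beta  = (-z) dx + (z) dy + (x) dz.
alpha ∧ beta = (2*y*z) dx ∧ dy + (2*x*y + 2*z^2) dy ∧ dz + (-2*z^2) dx ∧ dz

Distribute the wedge, using dx_i ∧ dx_j = -dx_j ∧ dx_i and dx_i ∧ dx_i = 0. For each pair (i, j) with i < j, the coefficient of dx_i ∧ dx_j in alpha ∧ beta is (alpha_i * beta_j - alpha_j * beta_i). Collecting: alpha ∧ beta = (2*y*z) dx ∧ dy + (2*x*y + 2*z^2) dy ∧ dz + (-2*z^2) dx ∧ dz.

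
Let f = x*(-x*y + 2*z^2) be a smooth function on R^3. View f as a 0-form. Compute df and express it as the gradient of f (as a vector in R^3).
df = (-2*x*y + 2*z^2) dx + (-x^2) dy + (4*x*z) dz; grad f = (-2*x*y + 2*z^2, -x^2, 4*x*z)

For a 0-form f, d f = (∂f/∂x) dx + (∂f/∂y) dy + (∂f/∂z) dz. The components of the vector representation are exactly the entries of grad f in Cartesian coordinates:
  ∂f/∂x = -2*x*y + 2*z^2
  ∂f/∂y = -x^2
  ∂f/∂z = 4*x*z.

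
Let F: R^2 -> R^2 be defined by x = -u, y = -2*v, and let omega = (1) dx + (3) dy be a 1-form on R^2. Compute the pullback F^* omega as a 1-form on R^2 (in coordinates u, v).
F^* omega = (-1) du + (-6) dv

Using F^*(f dg) = (f ∘ F) d(g ∘ F), substitute each coordinate x_i by F_i(u, v) in f_i, and replace dx_i by d F_i = (∂F_i/∂u) du + (∂F_i/∂v) dv.
  For the x component: f_1(F) = 1; d F_1 = (-1) du + (0) dv
  For the y component: f_2(F) = 3; d F_2 = (0) du + (-2) dv
Combining and collecting du, dv coefficients:
  coeff of du: -1
  coeff of dv: -6
F^* omega = (-1) du + (-6) dv.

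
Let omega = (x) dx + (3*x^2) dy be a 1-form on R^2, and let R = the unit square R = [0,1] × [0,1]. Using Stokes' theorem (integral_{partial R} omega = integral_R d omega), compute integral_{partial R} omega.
integral_(partial R) omega = 3

Stokes: integral_partial_R omega = integral_R d omega with d omega = (∂Q/∂x - ∂P/∂y) dx ∧ dy.
  ∂Q/∂x = 6*x
  ∂P/∂y = 0
  integrand = ∂Q/∂x - ∂P/∂y = 6*x.
Integrating over R: integral_0^1 integral_0^1 (6*x) dx dy = 3.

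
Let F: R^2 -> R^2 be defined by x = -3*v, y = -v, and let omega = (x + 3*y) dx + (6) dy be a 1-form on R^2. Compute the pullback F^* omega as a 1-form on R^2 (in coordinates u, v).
F^* omega = (18*v - 6) dv

Using F^*(f dg) = (f ∘ F) d(g ∘ F), substitute each coordinate x_i by F_i(u, v) in f_i, and replace dx_i by d F_i = (∂F_i/∂u) du + (∂F_i/∂v) dv.
  For the x component: f_1(F) = -6*v; d F_1 = (0) du + (-3) dv
  For the y component: f_2(F) = 6; d F_2 = (0) du + (-1) dv
Combining and collecting du, dv coefficients:
  coeff of du: 0
  coeff of dv: 18*v - 6
F^* omega = (18*v - 6) dv.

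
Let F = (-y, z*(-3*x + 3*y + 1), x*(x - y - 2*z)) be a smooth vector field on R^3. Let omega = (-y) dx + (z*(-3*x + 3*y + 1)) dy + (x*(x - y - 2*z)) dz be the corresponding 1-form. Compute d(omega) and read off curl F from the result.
d(omega) = (2*x - 3*y - 1) dy ∧ dz + (-2*x + y + 2*z) dz ∧ dx + (1 - 3*z) dx ∧ dy; curl F = (2*x - 3*y - 1, -2*x + y + 2*z, 1 - 3*z)

d omega = sum_{i<j} (∂f_j/∂x_i - ∂f_i/∂x_j) dx_i ∧ dx_j. Under the identification (dy ∧ dz, dz ∧ dx, dx ∧ dy) ↔ (e_x, e_y, e_z), the coefficients are exactly the components of curl F. Compute:
  ∂R/∂y - ∂Q/∂z = (-x) - (-3*x + 3*y + 1) = 2*x - 3*y - 1
  ∂P/∂z - ∂R/∂x = (0) - (2*x - y - 2*z) = -2*x + y + 2*z
  ∂Q/∂x - ∂P/∂y = (-3*z) - (-1) = 1 - 3*z.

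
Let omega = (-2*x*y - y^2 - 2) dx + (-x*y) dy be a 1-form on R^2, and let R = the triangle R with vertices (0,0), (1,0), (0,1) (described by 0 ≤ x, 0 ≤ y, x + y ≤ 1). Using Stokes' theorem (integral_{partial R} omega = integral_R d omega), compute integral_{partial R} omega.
integral_(partial R) omega = 1/2

Stokes: integral_partial_R omega = integral_R d omega with d omega = (∂Q/∂x - ∂P/∂y) dx ∧ dy.
  ∂Q/∂x = -y
  ∂P/∂y = -2*x - 2*y
  integrand = ∂Q/∂x - ∂P/∂y = 2*x + y.
Integrating over R: integral_0^1 integral_0^{1-x} (2*x + y) dy dx = 1/2.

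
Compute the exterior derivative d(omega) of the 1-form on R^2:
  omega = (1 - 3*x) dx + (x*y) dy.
d(omega) = (y) dx ∧ dy

For a 1-form omega = sum_i f_i dx_i, the exterior derivative is
  d(omega) = sum_{i < j} (∂f_j/∂x_i - ∂f_i/∂x_j) dx_i ∧ dx_j.
  coefficient of dx ∧ dy: ∂f_2/∂x - ∂f_1/∂y = ∂(x*y)/∂x - ∂(1 - 3*x)/∂y = y
Assembling: d(omega) = (y) dx ∧ dy.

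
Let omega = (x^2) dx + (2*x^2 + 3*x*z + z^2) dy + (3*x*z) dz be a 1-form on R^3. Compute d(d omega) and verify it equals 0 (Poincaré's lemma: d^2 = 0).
d(d omega) = 0

Step 1: d omega = sum_{i<j} (∂f_j/∂x_i - ∂f_i/∂x_j) dx_i ∧ dx_j:
  coeff of dx ∧ dy: 4*x + 3*z
  coeff of dx ∧ dz: 3*z
  coeff of dy ∧ dz: -3*x - 2*z
Step 2: Apply d again to each 2-form coefficient. The only possible 3-form in R^3 is dx ∧ dy ∧ dz, with coefficient
  ∂(coeff of dy∧dz)/∂x - ∂(coeff of dx∧dz)/∂y + ∂(coeff of dx∧dy)/∂z
  = ∂/∂x (-3*x - 2*z) - ∂/∂y (3*z) + ∂/∂z (4*x + 3*z).
Each of these terms simplifies to sums of mixed partials that cancel in pairs. The result is 0 (by equality of mixed partials for smooth functions — Schwarz / Clairaut).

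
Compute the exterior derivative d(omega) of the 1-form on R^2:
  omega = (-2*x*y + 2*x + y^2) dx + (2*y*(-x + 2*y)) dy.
d(omega) = (2*x - 4*y) dx ∧ dy

For a 1-form omega = sum_i f_i dx_i, the exterior derivative is
  d(omega) = sum_{i < j} (∂f_j/∂x_i - ∂f_i/∂x_j) dx_i ∧ dx_j.
  coefficient of dx ∧ dy: ∂f_2/∂x - ∂f_1/∂y = ∂(2*y*(-x + 2*y))/∂x - ∂(-2*x*y + 2*x + y^2)/∂y = 2*x - 4*y
Assembling: d(omega) = (2*x - 4*y) dx ∧ dy.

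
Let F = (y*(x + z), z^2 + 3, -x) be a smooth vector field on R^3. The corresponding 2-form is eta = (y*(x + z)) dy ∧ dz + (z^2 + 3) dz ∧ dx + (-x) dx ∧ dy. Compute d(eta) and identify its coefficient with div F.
d(eta) = (y) dx ∧ dy ∧ dz; div F = y

For a 2-form in R^3 of the form above, applying d gives a 3-form with coefficient ∂P/∂x + ∂Q/∂y + ∂R/∂z:
  ∂P/∂x = y
  ∂Q/∂y = 0
  ∂R/∂z = 0
Sum = y, which is exactly div F.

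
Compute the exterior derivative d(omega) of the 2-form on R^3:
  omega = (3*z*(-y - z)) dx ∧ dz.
d(omega) = (3*z) dx ∧ dy ∧ dz

For a 2-form omega = sum_{i<j} g_{ij} dx_i ∧ dx_j, the exterior derivative is
  d(omega) = sum_{i<j} d(g_{ij}) ∧ dx_i ∧ dx_j = sum_{i<j, k} (∂g_{ij}/∂x_k) dx_k ∧ dx_i ∧ dx_j.
Expand each term, using dx_k ∧ dx_i ∧ dx_j = sgn(permutation) dx_{(a)} ∧ dx_{(b)} ∧ dx_{(c)} with (a < b < c) sorted:
  d(3*z*(-y - z)) includes (∂/∂y)(3*z*(-y - z)) dy = (-3*z) dy, which multiplied by dx ∧ dz gives (3*z) dx ∧ dy ∧ dz
Collecting like 3-forms: d(omega) = (3*z) dx ∧ dy ∧ dz.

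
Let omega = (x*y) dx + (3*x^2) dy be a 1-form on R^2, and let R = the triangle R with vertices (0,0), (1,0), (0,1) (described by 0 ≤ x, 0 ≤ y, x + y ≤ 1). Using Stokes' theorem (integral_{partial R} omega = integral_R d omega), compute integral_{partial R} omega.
integral_(partial R) omega = 5/6

Stokes: integral_partial_R omega = integral_R d omega with d omega = (∂Q/∂x - ∂P/∂y) dx ∧ dy.
  ∂Q/∂x = 6*x
  ∂P/∂y = x
  integrand = ∂Q/∂x - ∂P/∂y = 5*x.
Integrating over R: integral_0^1 integral_0^{1-x} (5*x) dy dx = 5/6.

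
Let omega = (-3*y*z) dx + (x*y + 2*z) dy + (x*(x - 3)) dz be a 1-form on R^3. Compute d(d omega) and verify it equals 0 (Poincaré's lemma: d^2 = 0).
d(d omega) = 0

Step 1: d omega = sum_{i<j} (∂f_j/∂x_i - ∂f_i/∂x_j) dx_i ∧ dx_j:
  coeff of dx ∧ dy: y + 3*z
  coeff of dx ∧ dz: 2*x + 3*y - 3
  coeff of dy ∧ dz: -2
Step 2: Apply d again to each 2-form coefficient. The only possible 3-form in R^3 is dx ∧ dy ∧ dz, with coefficient
  ∂(coeff of dy∧dz)/∂x - ∂(coeff of dx∧dz)/∂y + ∂(coeff of dx∧dy)/∂z
  = ∂/∂x (-2) - ∂/∂y (2*x + 3*y - 3) + ∂/∂z (y + 3*z).
Each of these terms simplifies to sums of mixed partials that cancel in pairs. The result is 0 (by equality of mixed partials for smooth functions — Schwarz / Clairaut).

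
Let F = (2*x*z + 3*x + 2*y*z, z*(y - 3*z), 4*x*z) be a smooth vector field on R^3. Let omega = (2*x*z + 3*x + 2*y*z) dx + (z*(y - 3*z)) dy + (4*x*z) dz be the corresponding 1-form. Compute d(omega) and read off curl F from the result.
d(omega) = (-y + 6*z) dy ∧ dz + (2*x + 2*y - 4*z) dz ∧ dx + (-2*z) dx ∧ dy; curl F = (-y + 6*z, 2*x + 2*y - 4*z, -2*z)

d omega = sum_{i<j} (∂f_j/∂x_i - ∂f_i/∂x_j) dx_i ∧ dx_j. Under the identification (dy ∧ dz, dz ∧ dx, dx ∧ dy) ↔ (e_x, e_y, e_z), the coefficients are exactly the components of curl F. Compute:
  ∂R/∂y - ∂Q/∂z = (0) - (y - 6*z) = -y + 6*z
  ∂P/∂z - ∂R/∂x = (2*x + 2*y) - (4*z) = 2*x + 2*y - 4*z
  ∂Q/∂x - ∂P/∂y = (0) - (2*z) = -2*z.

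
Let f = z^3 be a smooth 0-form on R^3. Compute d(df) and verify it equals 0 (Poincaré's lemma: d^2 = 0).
d(df) = 0

Step 1: df = sum_i (∂f/∂x_i) dx_i = (0) dx + (0) dy + (3*z^2) dz.
Step 2: Apply d again. Using the 1-form formula, the coefficient of dx ∧ dy in d(df) is ∂^2 f/∂x ∂y - ∂^2 f/∂y ∂x = (0) - (0) = 0 (equality of mixed partials for smooth f).
Similarly for dx ∧ dz and dy ∧ dz — all coefficients vanish. So d(df) = 0.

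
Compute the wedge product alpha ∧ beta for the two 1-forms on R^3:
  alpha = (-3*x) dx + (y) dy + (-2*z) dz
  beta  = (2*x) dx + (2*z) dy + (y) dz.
alpha ∧ beta = (-2*x*(y + 3*z)) dx ∧ dy + (x*(-3*y + 4*z)) dx ∧ dz + (y^2 + 4*z^2) dy ∧ dz

Distribute the wedge, using dx_i ∧ dx_j = -dx_j ∧ dx_i and dx_i ∧ dx_i = 0. For each pair (i, j) with i < j, the coefficient of dx_i ∧ dx_j in alpha ∧ beta is (alpha_i * beta_j - alpha_j * beta_i). Collecting: alpha ∧ beta = (-2*x*(y + 3*z)) dx ∧ dy + (x*(-3*y + 4*z)) dx ∧ dz + (y^2 + 4*z^2) dy ∧ dz.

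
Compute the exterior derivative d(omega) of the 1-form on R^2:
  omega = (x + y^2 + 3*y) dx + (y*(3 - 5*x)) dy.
d(omega) = (-7*y - 3) dx ∧ dy

For a 1-form omega = sum_i f_i dx_i, the exterior derivative is
  d(omega) = sum_{i < j} (∂f_j/∂x_i - ∂f_i/∂x_j) dx_i ∧ dx_j.
  coefficient of dx ∧ dy: ∂f_2/∂x - ∂f_1/∂y = ∂(y*(3 - 5*x))/∂x - ∂(x + y^2 + 3*y)/∂y = -7*y - 3
Assembling: d(omega) = (-7*y - 3) dx ∧ dy.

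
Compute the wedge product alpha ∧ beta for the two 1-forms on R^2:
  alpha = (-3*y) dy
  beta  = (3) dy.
alpha ∧ beta = 0

Distribute the wedge, using dx_i ∧ dx_j = -dx_j ∧ dx_i and dx_i ∧ dx_i = 0. For each pair (i, j) with i < j, the coefficient of dx_i ∧ dx_j in alpha ∧ beta is (alpha_i * beta_j - alpha_j * beta_i). Collecting: alpha ∧ beta = 0.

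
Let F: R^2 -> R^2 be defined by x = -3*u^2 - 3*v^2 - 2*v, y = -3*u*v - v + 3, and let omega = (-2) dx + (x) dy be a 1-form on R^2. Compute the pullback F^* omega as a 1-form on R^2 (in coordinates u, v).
F^* omega = (9*u^2*v + 12*u + 9*v^3 + 6*v^2) du + (9*u^3 + 3*u^2 + 9*u*v^2 + 6*u*v + 3*v^2 + 14*v + 4) dv

Using F^*(f dg) = (f ∘ F) d(g ∘ F), substitute each coordinate x_i by F_i(u, v) in f_i, and replace dx_i by d F_i = (∂F_i/∂u) du + (∂F_i/∂v) dv.
  For the x component: f_1(F) = -2; d F_1 = (-6*u) du + (-6*v - 2) dv
  For the y component: f_2(F) = -3*u^2 - 3*v^2 - 2*v; d F_2 = (-3*v) du + (-3*u - 1) dv
Combining and collecting du, dv coefficients:
  coeff of du: 9*u^2*v + 12*u + 9*v^3 + 6*v^2
  coeff of dv: 9*u^3 + 3*u^2 + 9*u*v^2 + 6*u*v + 3*v^2 + 14*v + 4
F^* omega = (9*u^2*v + 12*u + 9*v^3 + 6*v^2) du + (9*u^3 + 3*u^2 + 9*u*v^2 + 6*u*v + 3*v^2 + 14*v + 4) dv.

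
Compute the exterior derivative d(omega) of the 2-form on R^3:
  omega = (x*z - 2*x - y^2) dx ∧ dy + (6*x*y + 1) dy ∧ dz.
d(omega) = (x + 6*y) dx ∧ dy ∧ dz

For a 2-form omega = sum_{i<j} g_{ij} dx_i ∧ dx_j, the exterior derivative is
  d(omega) = sum_{i<j} d(g_{ij}) ∧ dx_i ∧ dx_j = sum_{i<j, k} (∂g_{ij}/∂x_k) dx_k ∧ dx_i ∧ dx_j.
Expand each term, using dx_k ∧ dx_i ∧ dx_j = sgn(permutation) dx_{(a)} ∧ dx_{(b)} ∧ dx_{(c)} with (a < b < c) sorted:
  d(x*z - 2*x - y^2) includes (∂/∂z)(x*z - 2*x - y^2) dz = (x) dz, which multiplied by dx ∧ dy gives (x) dx ∧ dy ∧ dz
  d(6*x*y + 1) includes (∂/∂x)(6*x*y + 1) dx = (6*y) dx, which multiplied by dy ∧ dz gives (6*y) dx ∧ dy ∧ dz
Collecting like 3-forms: d(omega) = (x + 6*y) dx ∧ dy ∧ dz.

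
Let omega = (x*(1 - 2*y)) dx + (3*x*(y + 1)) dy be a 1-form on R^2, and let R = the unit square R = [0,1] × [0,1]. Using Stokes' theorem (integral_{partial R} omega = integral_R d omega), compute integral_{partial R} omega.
integral_(partial R) omega = 11/2

Stokes: integral_partial_R omega = integral_R d omega with d omega = (∂Q/∂x - ∂P/∂y) dx ∧ dy.
  ∂Q/∂x = 3*y + 3
  ∂P/∂y = -2*x
  integrand = ∂Q/∂x - ∂P/∂y = 2*x + 3*y + 3.
Integrating over R: integral_0^1 integral_0^1 (2*x + 3*y + 3) dx dy = 11/2.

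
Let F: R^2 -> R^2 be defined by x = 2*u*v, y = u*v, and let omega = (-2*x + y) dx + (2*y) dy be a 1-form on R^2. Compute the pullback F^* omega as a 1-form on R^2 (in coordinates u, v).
F^* omega = (-4*u*v^2) du + (-4*u^2*v) dv

Using F^*(f dg) = (f ∘ F) d(g ∘ F), substitute each coordinate x_i by F_i(u, v) in f_i, and replace dx_i by d F_i = (∂F_i/∂u) du + (∂F_i/∂v) dv.
  For the x component: f_1(F) = -3*u*v; d F_1 = (2*v) du + (2*u) dv
  For the y component: f_2(F) = 2*u*v; d F_2 = (v) du + (u) dv
Combining and collecting du, dv coefficients:
  coeff of du: -4*u*v^2
  coeff of dv: -4*u^2*v
F^* omega = (-4*u*v^2) du + (-4*u^2*v) dv.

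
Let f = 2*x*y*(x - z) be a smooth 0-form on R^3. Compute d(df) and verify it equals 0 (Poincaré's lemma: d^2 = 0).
d(df) = 0

Step 1: df = sum_i (∂f/∂x_i) dx_i = (2*y*(2*x - z)) dx + (2*x*(x - z)) dy + (-2*x*y) dz.
Step 2: Apply d again. Using the 1-form formula, the coefficient of dx ∧ dy in d(df) is ∂^2 f/∂x ∂y - ∂^2 f/∂y ∂x = (4*x - 2*z) - (4*x - 2*z) = 0 (equality of mixed partials for smooth f).
Similarly for dx ∧ dz and dy ∧ dz — all coefficients vanish. So d(df) = 0.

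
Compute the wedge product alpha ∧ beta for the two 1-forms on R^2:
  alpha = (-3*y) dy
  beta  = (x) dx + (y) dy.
alpha ∧ beta = (3*x*y) dx ∧ dy

Distribute the wedge, using dx_i ∧ dx_j = -dx_j ∧ dx_i and dx_i ∧ dx_i = 0. For each pair (i, j) with i < j, the coefficient of dx_i ∧ dx_j in alpha ∧ beta is (alpha_i * beta_j - alpha_j * beta_i). Collecting: alpha ∧ beta = (3*x*y) dx ∧ dy.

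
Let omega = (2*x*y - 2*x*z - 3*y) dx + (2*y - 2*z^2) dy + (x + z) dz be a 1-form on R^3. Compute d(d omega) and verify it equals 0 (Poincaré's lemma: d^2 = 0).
d(d omega) = 0

Step 1: d omega = sum_{i<j} (∂f_j/∂x_i - ∂f_i/∂x_j) dx_i ∧ dx_j:
  coeff of dx ∧ dy: 3 - 2*x
  coeff of dx ∧ dz: 2*x + 1
  coeff of dy ∧ dz: 4*z
Step 2: Apply d again to each 2-form coefficient. The only possible 3-form in R^3 is dx ∧ dy ∧ dz, with coefficient
  ∂(coeff of dy∧dz)/∂x - ∂(coeff of dx∧dz)/∂y + ∂(coeff of dx∧dy)/∂z
  = ∂/∂x (4*z) - ∂/∂y (2*x + 1) + ∂/∂z (3 - 2*x).
Each of these terms simplifies to sums of mixed partials that cancel in pairs. The result is 0 (by equality of mixed partials for smooth functions — Schwarz / Clairaut).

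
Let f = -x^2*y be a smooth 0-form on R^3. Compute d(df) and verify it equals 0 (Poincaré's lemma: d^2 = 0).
d(df) = 0

Step 1: df = sum_i (∂f/∂x_i) dx_i = (-2*x*y) dx + (-x^2) dy + (0) dz.
Step 2: Apply d again. Using the 1-form formula, the coefficient of dx ∧ dy in d(df) is ∂^2 f/∂x ∂y - ∂^2 f/∂y ∂x = (-2*x) - (-2*x) = 0 (equality of mixed partials for smooth f).
Similarly for dx ∧ dz and dy ∧ dz — all coefficients vanish. So d(df) = 0.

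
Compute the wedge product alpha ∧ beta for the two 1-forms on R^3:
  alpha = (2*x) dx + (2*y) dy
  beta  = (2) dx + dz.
alpha ∧ beta = (2*x) dx ∧ dz + (-4*y) dx ∧ dy + (2*y) dy ∧ dz

Distribute the wedge, using dx_i ∧ dx_j = -dx_j ∧ dx_i and dx_i ∧ dx_i = 0. For each pair (i, j) with i < j, the coefficient of dx_i ∧ dx_j in alpha ∧ beta is (alpha_i * beta_j - alpha_j * beta_i). Collecting: alpha ∧ beta = (2*x) dx ∧ dz + (-4*y) dx ∧ dy + (2*y) dy ∧ dz.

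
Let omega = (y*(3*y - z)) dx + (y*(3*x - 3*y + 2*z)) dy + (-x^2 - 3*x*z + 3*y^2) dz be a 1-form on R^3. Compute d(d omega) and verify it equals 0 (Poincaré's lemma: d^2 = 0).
d(d omega) = 0

Step 1: d omega = sum_{i<j} (∂f_j/∂x_i - ∂f_i/∂x_j) dx_i ∧ dx_j:
  coeff of dx ∧ dy: -3*y + z
  coeff of dx ∧ dz: -2*x + y - 3*z
  coeff of dy ∧ dz: 4*y
Step 2: Apply d again to each 2-form coefficient. The only possible 3-form in R^3 is dx ∧ dy ∧ dz, with coefficient
  ∂(coeff of dy∧dz)/∂x - ∂(coeff of dx∧dz)/∂y + ∂(coeff of dx∧dy)/∂z
  = ∂/∂x (4*y) - ∂/∂y (-2*x + y - 3*z) + ∂/∂z (-3*y + z).
Each of these terms simplifies to sums of mixed partials that cancel in pairs. The result is 0 (by equality of mixed partials for smooth functions — Schwarz / Clairaut).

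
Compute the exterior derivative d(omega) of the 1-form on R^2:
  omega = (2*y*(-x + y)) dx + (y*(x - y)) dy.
d(omega) = (2*x - 3*y) dx ∧ dy

For a 1-form omega = sum_i f_i dx_i, the exterior derivative is
  d(omega) = sum_{i < j} (∂f_j/∂x_i - ∂f_i/∂x_j) dx_i ∧ dx_j.
  coefficient of dx ∧ dy: ∂f_2/∂x - ∂f_1/∂y = ∂(y*(x - y))/∂x - ∂(2*y*(-x + y))/∂y = 2*x - 3*y
Assembling: d(omega) = (2*x - 3*y) dx ∧ dy.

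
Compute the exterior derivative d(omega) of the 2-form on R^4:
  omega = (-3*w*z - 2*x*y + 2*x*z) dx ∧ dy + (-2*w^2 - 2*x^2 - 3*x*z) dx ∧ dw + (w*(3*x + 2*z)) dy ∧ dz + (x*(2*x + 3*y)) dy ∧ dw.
d(omega) = (2*x) dx ∧ dy ∧ dz + (4*x + 3*y - 3*z) dx ∧ dy ∧ dw + (3*x) dx ∧ dz ∧ dw + (3*x + 2*z) dy ∧ dz ∧ dw

For a 2-form omega = sum_{i<j} g_{ij} dx_i ∧ dx_j, the exterior derivative is
  d(omega) = sum_{i<j} d(g_{ij}) ∧ dx_i ∧ dx_j = sum_{i<j, k} (∂g_{ij}/∂x_k) dx_k ∧ dx_i ∧ dx_j.
Expand each term, using dx_k ∧ dx_i ∧ dx_j = sgn(permutation) dx_{(a)} ∧ dx_{(b)} ∧ dx_{(c)} with (a < b < c) sorted:
  d(-3*w*z - 2*x*y + 2*x*z) includes (∂/∂z)(-3*w*z - 2*x*y + 2*x*z) dz = (-3*w + 2*x) dz, which multiplied by dx ∧ dy gives (-3*w + 2*x) dx ∧ dy ∧ dz
  d(-3*w*z - 2*x*y + 2*x*z) includes (∂/∂w)(-3*w*z - 2*x*y + 2*x*z) dw = (-3*z) dw, which multiplied by dx ∧ dy gives (-3*z) dx ∧ dy ∧ dw
  d(-2*w^2 - 2*x^2 - 3*x*z) includes (∂/∂z)(-2*w^2 - 2*x^2 - 3*x*z) dz = (-3*x) dz, which multiplied by dx ∧ dw gives (3*x) dx ∧ dz ∧ dw
  d(w*(3*x + 2*z)) includes (∂/∂x)(w*(3*x + 2*z)) dx = (3*w) dx, which multiplied by dy ∧ dz gives (3*w) dx ∧ dy ∧ dz
  d(w*(3*x + 2*z)) includes (∂/∂w)(w*(3*x + 2*z)) dw = (3*x + 2*z) dw, which multiplied by dy ∧ dz gives (3*x + 2*z) dy ∧ dz ∧ dw
  d(x*(2*x + 3*y)) includes (∂/∂x)(x*(2*x + 3*y)) dx = (4*x + 3*y) dx, which multiplied by dy ∧ dw gives (4*x + 3*y) dx ∧ dy ∧ dw
Collecting like 3-forms: d(omega) = (2*x) dx ∧ dy ∧ dz + (4*x + 3*y - 3*z) dx ∧ dy ∧ dw + (3*x) dx ∧ dz ∧ dw + (3*x + 2*z) dy ∧ dz ∧ dw.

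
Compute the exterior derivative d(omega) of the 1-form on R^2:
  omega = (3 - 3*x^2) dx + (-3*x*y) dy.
d(omega) = (-3*y) dx ∧ dy

For a 1-form omega = sum_i f_i dx_i, the exterior derivative is
  d(omega) = sum_{i < j} (∂f_j/∂x_i - ∂f_i/∂x_j) dx_i ∧ dx_j.
  coefficient of dx ∧ dy: ∂f_2/∂x - ∂f_1/∂y = ∂(-3*x*y)/∂x - ∂(3 - 3*x^2)/∂y = -3*y
Assembling: d(omega) = (-3*y) dx ∧ dy.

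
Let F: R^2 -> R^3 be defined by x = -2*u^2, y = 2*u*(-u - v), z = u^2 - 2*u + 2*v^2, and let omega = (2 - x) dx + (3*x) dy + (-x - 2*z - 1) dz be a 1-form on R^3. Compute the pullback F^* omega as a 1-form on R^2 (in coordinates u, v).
F^* omega = (16*u^3 + 12*u^2*v + 8*u^2 - 8*u*v^2 - 18*u + 8*v^2 + 2) du + (12*u^3 + 16*u*v - 16*v^3 - 4*v) dv

Using F^*(f dg) = (f ∘ F) d(g ∘ F), substitute each coordinate x_i by F_i(u, v) in f_i, and replace dx_i by d F_i = (∂F_i/∂u) du + (∂F_i/∂v) dv.
  For the x component: f_1(F) = 2*u^2 + 2; d F_1 = (-4*u) du + (0) dv
  For the y component: f_2(F) = -6*u^2; d F_2 = (-4*u - 2*v) du + (-2*u) dv
  For the z component: f_3(F) = 4*u - 4*v^2 - 1; d F_3 = (2*u - 2) du + (4*v) dv
Combining and collecting du, dv coefficients:
  coeff of du: 16*u^3 + 12*u^2*v + 8*u^2 - 8*u*v^2 - 18*u + 8*v^2 + 2
  coeff of dv: 12*u^3 + 16*u*v - 16*v^3 - 4*v
F^* omega = (16*u^3 + 12*u^2*v + 8*u^2 - 8*u*v^2 - 18*u + 8*v^2 + 2) du + (12*u^3 + 16*u*v - 16*v^3 - 4*v) dv.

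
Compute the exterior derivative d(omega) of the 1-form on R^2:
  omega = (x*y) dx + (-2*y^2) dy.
d(omega) = (-x) dx ∧ dy

For a 1-form omega = sum_i f_i dx_i, the exterior derivative is
  d(omega) = sum_{i < j} (∂f_j/∂x_i - ∂f_i/∂x_j) dx_i ∧ dx_j.
  coefficient of dx ∧ dy: ∂f_2/∂x - ∂f_1/∂y = ∂(-2*y^2)/∂x - ∂(x*y)/∂y = -x
Assembling: d(omega) = (-x) dx ∧ dy.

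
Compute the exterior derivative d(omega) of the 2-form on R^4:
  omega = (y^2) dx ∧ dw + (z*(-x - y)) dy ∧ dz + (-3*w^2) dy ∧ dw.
d(omega) = (-2*y) dx ∧ dy ∧ dw + (-z) dx ∧ dy ∧ dz

For a 2-form omega = sum_{i<j} g_{ij} dx_i ∧ dx_j, the exterior derivative is
  d(omega) = sum_{i<j} d(g_{ij}) ∧ dx_i ∧ dx_j = sum_{i<j, k} (∂g_{ij}/∂x_k) dx_k ∧ dx_i ∧ dx_j.
Expand each term, using dx_k ∧ dx_i ∧ dx_j = sgn(permutation) dx_{(a)} ∧ dx_{(b)} ∧ dx_{(c)} with (a < b < c) sorted:
  d(y^2) includes (∂/∂y)(y^2) dy = (2*y) dy, which multiplied by dx ∧ dw gives (-2*y) dx ∧ dy ∧ dw
  d(z*(-x - y)) includes (∂/∂x)(z*(-x - y)) dx = (-z) dx, which multiplied by dy ∧ dz gives (-z) dx ∧ dy ∧ dz
Collecting like 3-forms: d(omega) = (-2*y) dx ∧ dy ∧ dw + (-z) dx ∧ dy ∧ dz.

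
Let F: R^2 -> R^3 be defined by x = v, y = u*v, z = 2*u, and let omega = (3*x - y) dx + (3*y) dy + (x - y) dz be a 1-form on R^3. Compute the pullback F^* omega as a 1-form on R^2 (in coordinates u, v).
F^* omega = (v*(3*u*v - 2*u + 2)) du + (v*(3*u^2 - u + 3)) dv

Using F^*(f dg) = (f ∘ F) d(g ∘ F), substitute each coordinate x_i by F_i(u, v) in f_i, and replace dx_i by d F_i = (∂F_i/∂u) du + (∂F_i/∂v) dv.
  For the x component: f_1(F) = v*(3 - u); d F_1 = (0) du + (1) dv
  For the y component: f_2(F) = 3*u*v; d F_2 = (v) du + (u) dv
  For the z component: f_3(F) = v*(1 - u); d F_3 = (2) du + (0) dv
Combining and collecting du, dv coefficients:
  coeff of du: v*(3*u*v - 2*u + 2)
  coeff of dv: v*(3*u^2 - u + 3)
F^* omega = (v*(3*u*v - 2*u + 2)) du + (v*(3*u^2 - u + 3)) dv.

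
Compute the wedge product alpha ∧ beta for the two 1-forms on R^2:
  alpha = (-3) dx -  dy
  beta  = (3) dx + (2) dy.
alpha ∧ beta = (-3) dx ∧ dy

Distribute the wedge, using dx_i ∧ dx_j = -dx_j ∧ dx_i and dx_i ∧ dx_i = 0. For each pair (i, j) with i < j, the coefficient of dx_i ∧ dx_j in alpha ∧ beta is (alpha_i * beta_j - alpha_j * beta_i). Collecting: alpha ∧ beta = (-3) dx ∧ dy.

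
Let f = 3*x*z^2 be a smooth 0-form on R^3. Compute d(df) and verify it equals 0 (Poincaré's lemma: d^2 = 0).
d(df) = 0

Step 1: df = sum_i (∂f/∂x_i) dx_i = (3*z^2) dx + (0) dy + (6*x*z) dz.
Step 2: Apply d again. Using the 1-form formula, the coefficient of dx ∧ dy in d(df) is ∂^2 f/∂x ∂y - ∂^2 f/∂y ∂x = (0) - (0) = 0 (equality of mixed partials for smooth f).
Similarly for dx ∧ dz and dy ∧ dz — all coefficients vanish. So d(df) = 0.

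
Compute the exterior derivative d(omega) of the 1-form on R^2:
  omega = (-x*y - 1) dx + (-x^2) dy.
d(omega) = (-x) dx ∧ dy

For a 1-form omega = sum_i f_i dx_i, the exterior derivative is
  d(omega) = sum_{i < j} (∂f_j/∂x_i - ∂f_i/∂x_j) dx_i ∧ dx_j.
  coefficient of dx ∧ dy: ∂f_2/∂x - ∂f_1/∂y = ∂(-x^2)/∂x - ∂(-x*y - 1)/∂y = -x
Assembling: d(omega) = (-x) dx ∧ dy.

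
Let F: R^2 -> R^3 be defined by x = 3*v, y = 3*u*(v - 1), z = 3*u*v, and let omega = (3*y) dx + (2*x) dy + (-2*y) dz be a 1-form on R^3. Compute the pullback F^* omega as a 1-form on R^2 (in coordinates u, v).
F^* omega = (18*v*(-u*v + u + v - 1)) du + (9*u*(-2*u*v + 2*u + 5*v - 3)) dv

Using F^*(f dg) = (f ∘ F) d(g ∘ F), substitute each coordinate x_i by F_i(u, v) in f_i, and replace dx_i by d F_i = (∂F_i/∂u) du + (∂F_i/∂v) dv.
  For the x component: f_1(F) = 9*u*(v - 1); d F_1 = (0) du + (3) dv
  For the y component: f_2(F) = 6*v; d F_2 = (3*v - 3) du + (3*u) dv
  For the z component: f_3(F) = 6*u*(1 - v); d F_3 = (3*v) du + (3*u) dv
Combining and collecting du, dv coefficients:
  coeff of du: 18*v*(-u*v + u + v - 1)
  coeff of dv: 9*u*(-2*u*v + 2*u + 5*v - 3)
F^* omega = (18*v*(-u*v + u + v - 1)) du + (9*u*(-2*u*v + 2*u + 5*v - 3)) dv.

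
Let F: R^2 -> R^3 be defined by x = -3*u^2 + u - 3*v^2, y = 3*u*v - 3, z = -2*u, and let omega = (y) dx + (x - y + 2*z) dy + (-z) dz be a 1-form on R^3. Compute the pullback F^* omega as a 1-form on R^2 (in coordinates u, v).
F^* omega = (-27*u^2*v - 9*u*v^2 - 6*u*v + 14*u - 9*v^3 + 9*v - 3) du + (-9*u^3 - 9*u^2*v - 9*u^2 - 27*u*v^2 + 9*u + 18*v) dv

Using F^*(f dg) = (f ∘ F) d(g ∘ F), substitute each coordinate x_i by F_i(u, v) in f_i, and replace dx_i by d F_i = (∂F_i/∂u) du + (∂F_i/∂v) dv.
  For the x component: f_1(F) = 3*u*v - 3; d F_1 = (1 - 6*u) du + (-6*v) dv
  For the y component: f_2(F) = -3*u^2 - 3*u*v - 3*u - 3*v^2 + 3; d F_2 = (3*v) du + (3*u) dv
  For the z component: f_3(F) = 2*u; d F_3 = (-2) du + (0) dv
Combining and collecting du, dv coefficients:
  coeff of du: -27*u^2*v - 9*u*v^2 - 6*u*v + 14*u - 9*v^3 + 9*v - 3
  coeff of dv: -9*u^3 - 9*u^2*v - 9*u^2 - 27*u*v^2 + 9*u + 18*v
F^* omega = (-27*u^2*v - 9*u*v^2 - 6*u*v + 14*u - 9*v^3 + 9*v - 3) du + (-9*u^3 - 9*u^2*v - 9*u^2 - 27*u*v^2 + 9*u + 18*v) dv.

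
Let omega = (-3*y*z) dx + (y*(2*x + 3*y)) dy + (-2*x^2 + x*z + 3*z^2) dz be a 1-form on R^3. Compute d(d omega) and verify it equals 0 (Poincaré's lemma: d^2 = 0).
d(d omega) = 0

Step 1: d omega = sum_{i<j} (∂f_j/∂x_i - ∂f_i/∂x_j) dx_i ∧ dx_j:
  coeff of dx ∧ dy: 2*y + 3*z
  coeff of dx ∧ dz: -4*x + 3*y + z
  coeff of dy ∧ dz: 0
Step 2: Apply d again to each 2-form coefficient. The only possible 3-form in R^3 is dx ∧ dy ∧ dz, with coefficient
  ∂(coeff of dy∧dz)/∂x - ∂(coeff of dx∧dz)/∂y + ∂(coeff of dx∧dy)/∂z
  = ∂/∂x (0) - ∂/∂y (-4*x + 3*y + z) + ∂/∂z (2*y + 3*z).
Each of these terms simplifies to sums of mixed partials that cancel in pairs. The result is 0 (by equality of mixed partials for smooth functions — Schwarz / Clairaut).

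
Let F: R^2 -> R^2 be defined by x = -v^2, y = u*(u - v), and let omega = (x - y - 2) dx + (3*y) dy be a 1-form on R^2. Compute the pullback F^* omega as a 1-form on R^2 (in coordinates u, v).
F^* omega = (3*u*(2*u^2 - 3*u*v + v^2)) du + (-3*u^3 + 5*u^2*v - 2*u*v^2 + 2*v^3 + 4*v) dv

Using F^*(f dg) = (f ∘ F) d(g ∘ F), substitute each coordinate x_i by F_i(u, v) in f_i, and replace dx_i by d F_i = (∂F_i/∂u) du + (∂F_i/∂v) dv.
  For the x component: f_1(F) = -u^2 + u*v - v^2 - 2; d F_1 = (0) du + (-2*v) dv
  For the y component: f_2(F) = 3*u*(u - v); d F_2 = (2*u - v) du + (-u) dv
Combining and collecting du, dv coefficients:
  coeff of du: 3*u*(2*u^2 - 3*u*v + v^2)
  coeff of dv: -3*u^3 + 5*u^2*v - 2*u*v^2 + 2*v^3 + 4*v
F^* omega = (3*u*(2*u^2 - 3*u*v + v^2)) du + (-3*u^3 + 5*u^2*v - 2*u*v^2 + 2*v^3 + 4*v) dv.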